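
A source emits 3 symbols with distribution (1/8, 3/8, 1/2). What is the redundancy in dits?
0.0540 dits

Redundancy measures how far a source is from maximum entropy:
R = H_max - H(X)

Maximum entropy for 3 symbols: H_max = log_10(3) = 0.4771 dits
Actual entropy: H(X) = 0.4231 dits
Redundancy: R = 0.4771 - 0.4231 = 0.0540 dits

This redundancy represents potential for compression: the source could be compressed by 0.0540 dits per symbol.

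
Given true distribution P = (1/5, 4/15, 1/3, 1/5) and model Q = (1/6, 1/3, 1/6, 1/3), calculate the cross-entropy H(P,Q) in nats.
1.4683 nats

Cross-entropy: H(P,Q) = -Σ p(x) log q(x)

Alternatively: H(P,Q) = H(P) + D_KL(P||Q)
H(P) = 1.3624 nats
D_KL(P||Q) = 0.1058 nats

H(P,Q) = 1.3624 + 0.1058 = 1.4683 nats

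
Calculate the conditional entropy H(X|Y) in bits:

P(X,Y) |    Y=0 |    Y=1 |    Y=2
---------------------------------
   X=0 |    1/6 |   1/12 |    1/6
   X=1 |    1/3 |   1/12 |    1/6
0.9591 bits

Using the chain rule: H(X|Y) = H(X,Y) - H(Y)

First, compute H(X,Y) = 2.4183 bits

Marginal P(Y) = (1/2, 1/6, 1/3)
H(Y) = 1.4591 bits

H(X|Y) = H(X,Y) - H(Y) = 2.4183 - 1.4591 = 0.9591 bits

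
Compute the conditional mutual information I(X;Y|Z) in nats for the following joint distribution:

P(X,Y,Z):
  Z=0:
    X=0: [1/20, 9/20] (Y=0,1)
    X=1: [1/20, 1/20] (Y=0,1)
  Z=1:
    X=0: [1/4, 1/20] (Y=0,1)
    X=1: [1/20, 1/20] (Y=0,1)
0.0589 nats

Conditional mutual information: I(X;Y|Z) = H(X|Z) + H(Y|Z) - H(X,Y|Z)

H(Z) = 0.6730
H(X,Z) = 1.1683 → H(X|Z) = 0.4953
H(Y,Z) = 1.1683 → H(Y|Z) = 0.4953
H(X,Y,Z) = 1.6046 → H(X,Y|Z) = 0.9316

I(X;Y|Z) = 0.4953 + 0.4953 - 0.9316 = 0.0589 nats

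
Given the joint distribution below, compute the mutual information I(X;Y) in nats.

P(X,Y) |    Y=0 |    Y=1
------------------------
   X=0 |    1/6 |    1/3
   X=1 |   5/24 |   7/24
0.0037 nats

Mutual information: I(X;Y) = H(X) + H(Y) - H(X,Y)

Marginals:
P(X) = (1/2, 1/2), H(X) = 0.6931 nats
P(Y) = (3/8, 5/8), H(Y) = 0.6616 nats

Joint entropy: H(X,Y) = 1.3510 nats

I(X;Y) = 0.6931 + 0.6616 - 1.3510 = 0.0037 nats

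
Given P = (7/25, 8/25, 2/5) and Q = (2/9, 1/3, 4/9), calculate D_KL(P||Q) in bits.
0.0137 bits

KL divergence: D_KL(P||Q) = Σ p(x) log(p(x)/q(x))

Computing term by term:
  x=0: 7/25 × log_2[(7/25)/(2/9)] = 7/25 × 0.3334 = 0.0934
  x=1: 8/25 × log_2[(8/25)/(1/3)] = 8/25 × -0.0589 = -0.0188
  x=2: 2/5 × log_2[(2/5)/(4/9)] = 2/5 × -0.1520 = -0.0608

D_KL(P||Q) = 0.0137 bits

Note: KL divergence is always non-negative and equals 0 iff P = Q.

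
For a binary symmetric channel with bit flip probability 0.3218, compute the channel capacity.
0.0937 bits

For a binary symmetric channel (BSC) with error probability p:
Capacity C = 1 - H(p) bits per symbol

where H(p) = -p log₂(p) - (1-p) log₂(1-p) is the binary entropy function.

H(0.3218) = 0.9063 bits
C = 1 - 0.9063 = 0.0937 bits per symbol

This means we can reliably transmit up to 0.0937 bits of information per channel use.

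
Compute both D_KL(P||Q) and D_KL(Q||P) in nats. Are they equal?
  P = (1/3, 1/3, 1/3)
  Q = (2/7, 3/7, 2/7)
D_KL(P||Q) = 0.0190, D_KL(Q||P) = 0.0196

KL divergence is not symmetric: D_KL(P||Q) ≠ D_KL(Q||P) in general.

D_KL(P||Q) = 0.0190 nats
D_KL(Q||P) = 0.0196 nats

No, they are not equal!

This asymmetry is why KL divergence is not a true distance metric.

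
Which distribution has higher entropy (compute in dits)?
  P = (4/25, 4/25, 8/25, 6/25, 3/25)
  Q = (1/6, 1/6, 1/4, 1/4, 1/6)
Q

Computing entropies in dits:
H(P) = 0.6723
H(Q) = 0.6901

Distribution Q has higher entropy.

Intuition: The distribution closer to uniform (more spread out) has higher entropy.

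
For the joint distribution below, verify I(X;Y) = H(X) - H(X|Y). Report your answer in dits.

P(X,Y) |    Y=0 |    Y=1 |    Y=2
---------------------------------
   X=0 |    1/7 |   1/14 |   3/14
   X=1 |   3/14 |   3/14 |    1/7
I(X;Y) = 0.0180 dits

Mutual information has multiple equivalent forms:
- I(X;Y) = H(X) - H(X|Y)
- I(X;Y) = H(Y) - H(Y|X)
- I(X;Y) = H(X) + H(Y) - H(X,Y)

Computing all quantities:
H(X) = 0.2966, H(Y) = 0.4748, H(X,Y) = 0.7534
H(X|Y) = 0.2786, H(Y|X) = 0.4568

Verification:
H(X) - H(X|Y) = 0.2966 - 0.2786 = 0.0180
H(Y) - H(Y|X) = 0.4748 - 0.4568 = 0.0180
H(X) + H(Y) - H(X,Y) = 0.2966 + 0.4748 - 0.7534 = 0.0180

All forms give I(X;Y) = 0.0180 dits. ✓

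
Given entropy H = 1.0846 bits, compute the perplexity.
2.1208

Perplexity is 2^H (or exp(H) for natural log).

H = 1.0846 bits
Perplexity = 2^1.0846 = 2.1208

Interpretation: The model's uncertainty is equivalent to choosing uniformly among 2.1 options.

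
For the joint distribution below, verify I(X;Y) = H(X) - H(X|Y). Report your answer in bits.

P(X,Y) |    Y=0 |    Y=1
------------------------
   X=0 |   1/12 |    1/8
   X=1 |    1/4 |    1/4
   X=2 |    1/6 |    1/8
I(X;Y) = 0.0104 bits

Mutual information has multiple equivalent forms:
- I(X;Y) = H(X) - H(X|Y)
- I(X;Y) = H(Y) - H(Y|X)
- I(X;Y) = H(X) + H(Y) - H(X,Y)

Computing all quantities:
H(X) = 1.4899, H(Y) = 1.0000, H(X,Y) = 2.4796
H(X|Y) = 1.4796, H(Y|X) = 0.9896

Verification:
H(X) - H(X|Y) = 1.4899 - 1.4796 = 0.0104
H(Y) - H(Y|X) = 1.0000 - 0.9896 = 0.0104
H(X) + H(Y) - H(X,Y) = 1.4899 + 1.0000 - 2.4796 = 0.0104

All forms give I(X;Y) = 0.0104 bits. ✓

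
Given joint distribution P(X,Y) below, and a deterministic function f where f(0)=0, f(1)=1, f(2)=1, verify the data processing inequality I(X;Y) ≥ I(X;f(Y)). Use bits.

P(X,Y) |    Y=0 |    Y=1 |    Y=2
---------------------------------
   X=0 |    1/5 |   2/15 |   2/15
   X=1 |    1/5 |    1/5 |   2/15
I(X;Y) = 0.0065, I(X;f(Y)) = 0.0021, inequality holds: 0.0065 ≥ 0.0021

Data Processing Inequality: For any Markov chain X → Y → Z, we have I(X;Y) ≥ I(X;Z).

Here Z = f(Y) is a deterministic function of Y, forming X → Y → Z.

Original I(X;Y) = 0.0065 bits

After applying f:
P(X,Z) where Z=f(Y):
- P(X,Z=0) = P(X,Y=0)
- P(X,Z=1) = P(X,Y=1) + P(X,Y=2)

I(X;Z) = I(X;f(Y)) = 0.0021 bits

Verification: 0.0065 ≥ 0.0021 ✓

Information cannot be created by processing; the function f can only lose information about X.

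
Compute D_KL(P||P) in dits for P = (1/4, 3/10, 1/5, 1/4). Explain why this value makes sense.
0.0000 dits

KL divergence satisfies the Gibbs inequality: D_KL(P||Q) ≥ 0 for all distributions P, Q.

D_KL(P||Q) = Σ p(x) log(p(x)/q(x))
Each term is p(x) × log_10(p(x)/p(x)) = p(x) × log_10(1) = 0, so the sum is 0.
D_KL(P||Q) = 0.0000 dits

When P = Q, the KL divergence is exactly 0, as there is no 'divergence' between identical distributions.

This non-negativity is a fundamental property: relative entropy cannot be negative because it measures how different Q is from P.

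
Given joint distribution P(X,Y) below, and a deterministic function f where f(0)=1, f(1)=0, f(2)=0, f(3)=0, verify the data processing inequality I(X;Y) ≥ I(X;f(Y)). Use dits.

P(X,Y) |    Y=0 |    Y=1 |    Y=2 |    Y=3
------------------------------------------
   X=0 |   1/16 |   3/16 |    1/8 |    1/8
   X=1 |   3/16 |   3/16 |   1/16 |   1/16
I(X;Y) = 0.0234, I(X;f(Y)) = 0.0187, inequality holds: 0.0234 ≥ 0.0187

Data Processing Inequality: For any Markov chain X → Y → Z, we have I(X;Y) ≥ I(X;Z).

Here Z = f(Y) is a deterministic function of Y, forming X → Y → Z.

Original I(X;Y) = 0.0234 dits

After applying f:
P(X,Z) where Z=f(Y):
- P(X,Z=0) = P(X,Y=1) + P(X,Y=2) + P(X,Y=3)
- P(X,Z=1) = P(X,Y=0)

I(X;Z) = I(X;f(Y)) = 0.0187 dits

Verification: 0.0234 ≥ 0.0187 ✓

Information cannot be created by processing; the function f can only lose information about X.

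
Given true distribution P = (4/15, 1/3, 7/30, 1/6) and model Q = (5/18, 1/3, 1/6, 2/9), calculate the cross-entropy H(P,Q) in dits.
0.5978 dits

Cross-entropy: H(P,Q) = -Σ p(x) log q(x)

Alternatively: H(P,Q) = H(P) + D_KL(P||Q)
H(P) = 0.5893 dits
D_KL(P||Q) = 0.0085 dits

H(P,Q) = 0.5893 + 0.0085 = 0.5978 dits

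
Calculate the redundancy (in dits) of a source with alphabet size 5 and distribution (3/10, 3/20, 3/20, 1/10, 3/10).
0.0381 dits

Redundancy measures how far a source is from maximum entropy:
R = H_max - H(X)

Maximum entropy for 5 symbols: H_max = log_10(5) = 0.6990 dits
Actual entropy: H(X) = 0.6609 dits
Redundancy: R = 0.6990 - 0.6609 = 0.0381 dits

This redundancy represents potential for compression: the source could be compressed by 0.0381 dits per symbol.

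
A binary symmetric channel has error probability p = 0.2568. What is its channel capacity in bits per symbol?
0.1781 bits

For a binary symmetric channel (BSC) with error probability p:
Capacity C = 1 - H(p) bits per symbol

where H(p) = -p log₂(p) - (1-p) log₂(1-p) is the binary entropy function.

H(0.2568) = 0.8219 bits
C = 1 - 0.8219 = 0.1781 bits per symbol

This means we can reliably transmit up to 0.1781 bits of information per channel use.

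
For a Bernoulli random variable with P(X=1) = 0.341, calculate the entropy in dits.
0.2787 dits

The binary entropy function is:
H(p) = -p log(p) - (1-p) log(1-p)

H(0.341) = -0.341 × log_10(0.341) - 0.659 × log_10(0.659)
H(0.341) = 0.2787 dits

Note: Binary entropy is maximized at p=0.5 (H=1 bit) and minimized at p=0 or p=1 (H=0).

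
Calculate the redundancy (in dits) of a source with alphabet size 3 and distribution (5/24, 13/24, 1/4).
0.0405 dits

Redundancy measures how far a source is from maximum entropy:
R = H_max - H(X)

Maximum entropy for 3 symbols: H_max = log_10(3) = 0.4771 dits
Actual entropy: H(X) = 0.4367 dits
Redundancy: R = 0.4771 - 0.4367 = 0.0405 dits

This redundancy represents potential for compression: the source could be compressed by 0.0405 dits per symbol.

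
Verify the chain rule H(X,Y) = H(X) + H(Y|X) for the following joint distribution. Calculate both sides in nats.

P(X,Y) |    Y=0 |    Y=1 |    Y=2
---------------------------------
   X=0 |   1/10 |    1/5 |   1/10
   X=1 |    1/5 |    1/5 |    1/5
H(X,Y) = 1.7481, H(X) = 0.6730, H(Y|X) = 1.0751 (all in nats)

Chain rule: H(X,Y) = H(X) + H(Y|X)

Left side — joint entropy directly:
H(X,Y) = -Σ p(x,y) log p(x,y) = 1.7481 nats

Right side — compute H(Y|X) from the conditional distributions:
P(X) = (2/5, 3/5), so H(X) = 0.6730 nats
H(Y|X) = Σ_x P(X=x) · H(Y|X=x):
  P(Y|X=0) = (1/4, 1/2, 1/4), H(Y|X=0) = 1.0397, weight P(X=0) = 2/5
  P(Y|X=1) = (1/3, 1/3, 1/3), H(Y|X=1) = 1.0986, weight P(X=1) = 3/5
H(Y|X) = 1.0751 nats

H(X) + H(Y|X) = 0.6730 + 1.0751 = 1.7481 nats

Both sides equal 1.7481 nats. ✓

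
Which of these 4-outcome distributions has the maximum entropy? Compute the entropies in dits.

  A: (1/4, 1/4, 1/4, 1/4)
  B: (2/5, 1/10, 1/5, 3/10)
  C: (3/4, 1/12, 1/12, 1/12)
A

For a discrete distribution over n outcomes, entropy is maximized by the uniform distribution.

Computing entropies:
H(A) = 0.6021 dits
H(B) = 0.5558 dits
H(C) = 0.3635 dits

The uniform distribution (where all probabilities equal 1/4) achieves the maximum entropy of log_10(4) = 0.6021 dits.

Distribution A has the highest entropy.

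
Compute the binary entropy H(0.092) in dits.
0.1334 dits

The binary entropy function is:
H(p) = -p log(p) - (1-p) log(1-p)

H(0.092) = -0.092 × log_10(0.092) - 0.908 × log_10(0.908)
H(0.092) = 0.1334 dits

Note: Binary entropy is maximized at p=0.5 (H=1 bit) and minimized at p=0 or p=1 (H=0).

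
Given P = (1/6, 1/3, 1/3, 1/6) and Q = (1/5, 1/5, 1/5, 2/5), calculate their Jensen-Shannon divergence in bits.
0.0611 bits

Jensen-Shannon divergence is:
JSD(P||Q) = 0.5 × D_KL(P||M) + 0.5 × D_KL(Q||M)
where M = 0.5 × (P + Q) is the mixture distribution.

M = 0.5 × (1/6, 1/3, 1/3, 1/6) + 0.5 × (1/5, 1/5, 1/5, 2/5) = (0.183333, 4/15, 4/15, 0.283333)

D_KL(P||M) = 0.0641 bits
D_KL(Q||M) = 0.0581 bits

JSD(P||Q) = 0.5 × 0.0641 + 0.5 × 0.0581 = 0.0611 bits

Unlike KL divergence, JSD is symmetric and bounded: 0 ≤ JSD ≤ log(2).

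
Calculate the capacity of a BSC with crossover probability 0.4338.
0.0127 bits

For a binary symmetric channel (BSC) with error probability p:
Capacity C = 1 - H(p) bits per symbol

where H(p) = -p log₂(p) - (1-p) log₂(1-p) is the binary entropy function.

H(0.4338) = 0.9873 bits
C = 1 - 0.9873 = 0.0127 bits per symbol

This means we can reliably transmit up to 0.0127 bits of information per channel use.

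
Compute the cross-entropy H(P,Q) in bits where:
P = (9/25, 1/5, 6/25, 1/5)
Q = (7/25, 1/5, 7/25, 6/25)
1.9781 bits

Cross-entropy: H(P,Q) = -Σ p(x) log q(x)

Alternatively: H(P,Q) = H(P) + D_KL(P||Q)
H(P) = 1.9535 bits
D_KL(P||Q) = 0.0245 bits

H(P,Q) = 1.9535 + 0.0245 = 1.9781 bits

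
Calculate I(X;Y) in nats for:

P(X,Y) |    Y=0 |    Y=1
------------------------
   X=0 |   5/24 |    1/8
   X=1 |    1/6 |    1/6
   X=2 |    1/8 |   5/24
0.0211 nats

Mutual information: I(X;Y) = H(X) + H(Y) - H(X,Y)

Marginals:
P(X) = (1/3, 1/3, 1/3), H(X) = 1.0986 nats
P(Y) = (1/2, 1/2), H(Y) = 0.6931 nats

Joint entropy: H(X,Y) = 1.7707 nats

I(X;Y) = 1.0986 + 0.6931 - 1.7707 = 0.0211 nats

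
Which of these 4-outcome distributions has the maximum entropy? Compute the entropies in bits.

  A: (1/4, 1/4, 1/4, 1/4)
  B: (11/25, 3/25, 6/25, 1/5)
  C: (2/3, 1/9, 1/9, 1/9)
A

For a discrete distribution over n outcomes, entropy is maximized by the uniform distribution.

Computing entropies:
H(A) = 2.0000 bits
H(B) = 1.8467 bits
H(C) = 1.4466 bits

The uniform distribution (where all probabilities equal 1/4) achieves the maximum entropy of log_2(4) = 2.0000 bits.

Distribution A has the highest entropy.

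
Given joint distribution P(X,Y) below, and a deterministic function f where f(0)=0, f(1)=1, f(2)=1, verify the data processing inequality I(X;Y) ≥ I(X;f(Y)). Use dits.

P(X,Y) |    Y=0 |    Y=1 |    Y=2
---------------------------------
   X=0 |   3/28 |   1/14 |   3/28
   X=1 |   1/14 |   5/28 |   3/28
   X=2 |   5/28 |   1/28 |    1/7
I(X;Y) = 0.0345, I(X;f(Y)) = 0.0158, inequality holds: 0.0345 ≥ 0.0158

Data Processing Inequality: For any Markov chain X → Y → Z, we have I(X;Y) ≥ I(X;Z).

Here Z = f(Y) is a deterministic function of Y, forming X → Y → Z.

Original I(X;Y) = 0.0345 dits

After applying f:
P(X,Z) where Z=f(Y):
- P(X,Z=0) = P(X,Y=0)
- P(X,Z=1) = P(X,Y=1) + P(X,Y=2)

I(X;Z) = I(X;f(Y)) = 0.0158 dits

Verification: 0.0345 ≥ 0.0158 ✓

Information cannot be created by processing; the function f can only lose information about X.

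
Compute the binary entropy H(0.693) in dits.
0.2678 dits

The binary entropy function is:
H(p) = -p log(p) - (1-p) log(1-p)

H(0.693) = -0.693 × log_10(0.693) - 0.307 × log_10(0.307)
H(0.693) = 0.2678 dits

Note: Binary entropy is maximized at p=0.5 (H=1 bit) and minimized at p=0 or p=1 (H=0).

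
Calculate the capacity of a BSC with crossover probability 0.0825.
0.5891 bits

For a binary symmetric channel (BSC) with error probability p:
Capacity C = 1 - H(p) bits per symbol

where H(p) = -p log₂(p) - (1-p) log₂(1-p) is the binary entropy function.

H(0.0825) = 0.4109 bits
C = 1 - 0.4109 = 0.5891 bits per symbol

This means we can reliably transmit up to 0.5891 bits of information per channel use.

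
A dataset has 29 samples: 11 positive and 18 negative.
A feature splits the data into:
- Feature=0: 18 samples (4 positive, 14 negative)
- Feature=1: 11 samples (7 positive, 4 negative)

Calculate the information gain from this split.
0.1245 bits

Information Gain = H(Y) - H(Y|Feature)

Before split:
P(positive) = 11/29 = 0.3793
H(Y) = 0.9576 bits

After split:
Feature=0: H = 0.7642 bits (weight = 18/29)
Feature=1: H = 0.9457 bits (weight = 11/29)
H(Y|Feature) = (18/29)×0.7642 + (11/29)×0.9457 = 0.8330 bits

Information Gain = 0.9576 - 0.8330 = 0.1245 bits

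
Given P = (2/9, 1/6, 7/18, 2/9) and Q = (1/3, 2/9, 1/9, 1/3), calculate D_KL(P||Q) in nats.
0.2590 nats

KL divergence: D_KL(P||Q) = Σ p(x) log(p(x)/q(x))

Computing term by term:
  x=0: 2/9 × log_e[(2/9)/(1/3)] = 2/9 × -0.4055 = -0.0901
  x=1: 1/6 × log_e[(1/6)/(2/9)] = 1/6 × -0.2877 = -0.0479
  x=2: 7/18 × log_e[(7/18)/(1/9)] = 7/18 × 1.2528 = 0.4872
  x=3: 2/9 × log_e[(2/9)/(1/3)] = 2/9 × -0.4055 = -0.0901

D_KL(P||Q) = 0.2590 nats

Note: KL divergence is always non-negative and equals 0 iff P = Q.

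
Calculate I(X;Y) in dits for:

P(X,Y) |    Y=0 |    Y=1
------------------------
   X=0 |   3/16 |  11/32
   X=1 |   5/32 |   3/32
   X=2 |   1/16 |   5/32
0.0149 dits

Mutual information: I(X;Y) = H(X) + H(Y) - H(X,Y)

Marginals:
P(X) = (17/32, 1/4, 7/32), H(X) = 0.4408 dits
P(Y) = (13/32, 19/32), H(Y) = 0.2934 dits

Joint entropy: H(X,Y) = 0.7193 dits

I(X;Y) = 0.4408 + 0.2934 - 0.7193 = 0.0149 dits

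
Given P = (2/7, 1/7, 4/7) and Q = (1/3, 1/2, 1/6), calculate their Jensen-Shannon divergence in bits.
0.1618 bits

Jensen-Shannon divergence is:
JSD(P||Q) = 0.5 × D_KL(P||M) + 0.5 × D_KL(Q||M)
where M = 0.5 × (P + Q) is the mixture distribution.

M = 0.5 × (2/7, 1/7, 4/7) + 0.5 × (1/3, 1/2, 1/6) = (0.309524, 9/28, 0.369048)

D_KL(P||M) = 0.1603 bits
D_KL(Q||M) = 0.1632 bits

JSD(P||Q) = 0.5 × 0.1603 + 0.5 × 0.1632 = 0.1618 bits

Unlike KL divergence, JSD is symmetric and bounded: 0 ≤ JSD ≤ log(2).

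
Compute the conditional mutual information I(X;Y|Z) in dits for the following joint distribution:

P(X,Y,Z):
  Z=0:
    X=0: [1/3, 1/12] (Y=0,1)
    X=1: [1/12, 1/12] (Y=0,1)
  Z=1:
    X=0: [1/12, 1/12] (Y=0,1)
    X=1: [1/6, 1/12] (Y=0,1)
0.0133 dits

Conditional mutual information: I(X;Y|Z) = H(X|Z) + H(Y|Z) - H(X,Y|Z)

H(Z) = 0.2950
H(X,Z) = 0.5683 → H(X|Z) = 0.2734
H(Y,Z) = 0.5683 → H(Y|Z) = 0.2734
H(X,Y,Z) = 0.8283 → H(X,Y|Z) = 0.5334

I(X;Y|Z) = 0.2734 + 0.2734 - 0.5334 = 0.0133 dits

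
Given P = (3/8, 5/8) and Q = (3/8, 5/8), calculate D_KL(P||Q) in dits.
0.0000 dits

KL divergence: D_KL(P||Q) = Σ p(x) log(p(x)/q(x))

Computing term by term:
  x=0: 3/8 × log_10[(3/8)/(3/8)] = 3/8 × 0.0000 = 0.0000
  x=1: 5/8 × log_10[(5/8)/(5/8)] = 5/8 × 0.0000 = 0.0000

D_KL(P||Q) = 0.0000 dits

Note: KL divergence is always non-negative and equals 0 iff P = Q.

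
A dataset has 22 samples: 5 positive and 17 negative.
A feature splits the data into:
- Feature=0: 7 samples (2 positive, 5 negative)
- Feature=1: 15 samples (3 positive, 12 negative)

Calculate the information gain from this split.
0.0064 bits

Information Gain = H(Y) - H(Y|Feature)

Before split:
P(positive) = 5/22 = 0.2273
H(Y) = 0.7732 bits

After split:
Feature=0: H = 0.8631 bits (weight = 7/22)
Feature=1: H = 0.7219 bits (weight = 15/22)
H(Y|Feature) = (7/22)×0.8631 + (15/22)×0.7219 = 0.7669 bits

Information Gain = 0.7732 - 0.7669 = 0.0064 bits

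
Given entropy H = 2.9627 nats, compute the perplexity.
19.3501

Perplexity is e^H (or exp(H) for natural log).

H = 2.9627 nats
Perplexity = e^2.9627 = 19.3501

Interpretation: The model's uncertainty is equivalent to choosing uniformly among 19.4 options.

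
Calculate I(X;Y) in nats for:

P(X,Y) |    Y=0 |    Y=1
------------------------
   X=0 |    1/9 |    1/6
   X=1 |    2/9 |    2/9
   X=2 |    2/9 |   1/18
0.0529 nats

Mutual information: I(X;Y) = H(X) + H(Y) - H(X,Y)

Marginals:
P(X) = (5/18, 4/9, 5/18), H(X) = 1.0720 nats
P(Y) = (5/9, 4/9), H(Y) = 0.6870 nats

Joint entropy: H(X,Y) = 1.7061 nats

I(X;Y) = 1.0720 + 0.6870 - 1.7061 = 0.0529 nats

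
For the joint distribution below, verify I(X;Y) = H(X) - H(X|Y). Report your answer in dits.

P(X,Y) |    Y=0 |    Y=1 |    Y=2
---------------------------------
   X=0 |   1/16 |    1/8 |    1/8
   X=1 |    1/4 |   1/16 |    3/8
I(X;Y) = 0.0279 dits

Mutual information has multiple equivalent forms:
- I(X;Y) = H(X) - H(X|Y)
- I(X;Y) = H(Y) - H(Y|X)
- I(X;Y) = H(X) + H(Y) - H(X,Y)

Computing all quantities:
H(X) = 0.2697, H(Y) = 0.4447, H(X,Y) = 0.6865
H(X|Y) = 0.2419, H(Y|X) = 0.4168

Verification:
H(X) - H(X|Y) = 0.2697 - 0.2419 = 0.0279
H(Y) - H(Y|X) = 0.4447 - 0.4168 = 0.0279
H(X) + H(Y) - H(X,Y) = 0.2697 + 0.4447 - 0.6865 = 0.0279

All forms give I(X;Y) = 0.0279 dits. ✓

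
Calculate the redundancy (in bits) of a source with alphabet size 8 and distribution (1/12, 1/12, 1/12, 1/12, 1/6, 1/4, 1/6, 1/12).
0.1446 bits

Redundancy measures how far a source is from maximum entropy:
R = H_max - H(X)

Maximum entropy for 8 symbols: H_max = log_2(8) = 3.0000 bits
Actual entropy: H(X) = 2.8554 bits
Redundancy: R = 3.0000 - 2.8554 = 0.1446 bits

This redundancy represents potential for compression: the source could be compressed by 0.1446 bits per symbol.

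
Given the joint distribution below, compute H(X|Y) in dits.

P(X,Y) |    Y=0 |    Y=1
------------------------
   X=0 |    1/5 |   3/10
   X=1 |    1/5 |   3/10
0.3010 dits

Using the chain rule: H(X|Y) = H(X,Y) - H(Y)

First, compute H(X,Y) = 0.5933 dits

Marginal P(Y) = (2/5, 3/5)
H(Y) = 0.2923 dits

H(X|Y) = H(X,Y) - H(Y) = 0.5933 - 0.2923 = 0.3010 dits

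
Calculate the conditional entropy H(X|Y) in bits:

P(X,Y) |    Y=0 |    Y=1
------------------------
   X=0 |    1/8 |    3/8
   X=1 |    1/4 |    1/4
0.9512 bits

Using the chain rule: H(X|Y) = H(X,Y) - H(Y)

First, compute H(X,Y) = 1.9056 bits

Marginal P(Y) = (3/8, 5/8)
H(Y) = 0.9544 bits

H(X|Y) = H(X,Y) - H(Y) = 1.9056 - 0.9544 = 0.9512 bits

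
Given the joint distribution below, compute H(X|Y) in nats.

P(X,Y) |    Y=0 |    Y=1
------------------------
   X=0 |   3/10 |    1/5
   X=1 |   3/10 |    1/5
0.6931 nats

Using the chain rule: H(X|Y) = H(X,Y) - H(Y)

First, compute H(X,Y) = 1.3662 nats

Marginal P(Y) = (3/5, 2/5)
H(Y) = 0.6730 nats

H(X|Y) = H(X,Y) - H(Y) = 1.3662 - 0.6730 = 0.6931 nats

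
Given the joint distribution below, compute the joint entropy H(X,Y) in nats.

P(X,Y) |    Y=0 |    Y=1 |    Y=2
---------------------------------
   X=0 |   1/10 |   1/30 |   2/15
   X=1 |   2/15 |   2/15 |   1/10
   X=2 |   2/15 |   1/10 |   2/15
2.1474 nats

Joint entropy is H(X,Y) = -Σ_{x,y} p(x,y) log p(x,y).

Summing over all non-zero entries:
H(X,Y) = -[1/10·log_e(1/10) + 1/30·log_e(1/30) + 2/15·log_e(2/15) + 2/15·log_e(2/15) + 2/15·log_e(2/15) + 1/10·log_e(1/10) + 2/15·log_e(2/15) + 1/10·log_e(1/10) + 2/15·log_e(2/15)]
H(X,Y) = 2.1474 nats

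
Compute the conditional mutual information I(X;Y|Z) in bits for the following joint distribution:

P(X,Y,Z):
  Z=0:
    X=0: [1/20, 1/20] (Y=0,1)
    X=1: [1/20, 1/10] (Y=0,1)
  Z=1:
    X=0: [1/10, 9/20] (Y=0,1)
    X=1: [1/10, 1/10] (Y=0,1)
0.0563 bits

Conditional mutual information: I(X;Y|Z) = H(X|Z) + H(Y|Z) - H(X,Y|Z)

H(Z) = 0.8113
H(X,Z) = 1.6815 → H(X|Z) = 0.8702
H(Y,Z) = 1.6815 → H(Y|Z) = 0.8702
H(X,Y,Z) = 2.4955 → H(X,Y|Z) = 1.6842

I(X;Y|Z) = 0.8702 + 0.8702 - 1.6842 = 0.0563 bits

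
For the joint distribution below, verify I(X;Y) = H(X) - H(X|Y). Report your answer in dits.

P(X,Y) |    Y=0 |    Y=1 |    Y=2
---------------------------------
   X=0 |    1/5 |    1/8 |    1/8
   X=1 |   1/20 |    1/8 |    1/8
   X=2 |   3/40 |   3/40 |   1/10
I(X;Y) = 0.0152 dits

Mutual information has multiple equivalent forms:
- I(X;Y) = H(X) - H(X|Y)
- I(X;Y) = H(Y) - H(Y|X)
- I(X;Y) = H(X) + H(Y) - H(X,Y)

Computing all quantities:
H(X) = 0.4634, H(Y) = 0.4769, H(X,Y) = 0.9251
H(X|Y) = 0.4483, H(Y|X) = 0.4617

Verification:
H(X) - H(X|Y) = 0.4634 - 0.4483 = 0.0152
H(Y) - H(Y|X) = 0.4769 - 0.4617 = 0.0152
H(X) + H(Y) - H(X,Y) = 0.4634 + 0.4769 - 0.9251 = 0.0152

All forms give I(X;Y) = 0.0152 dits. ✓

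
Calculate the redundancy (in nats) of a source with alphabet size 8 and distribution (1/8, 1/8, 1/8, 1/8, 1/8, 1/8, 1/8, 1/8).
0.0000 nats

Redundancy measures how far a source is from maximum entropy:
R = H_max - H(X)

Maximum entropy for 8 symbols: H_max = log_e(8) = 2.0794 nats
Actual entropy: H(X) = 2.0794 nats
Redundancy: R = 2.0794 - 2.0794 = 0.0000 nats

This redundancy represents potential for compression: the source could be compressed by 0.0000 nats per symbol.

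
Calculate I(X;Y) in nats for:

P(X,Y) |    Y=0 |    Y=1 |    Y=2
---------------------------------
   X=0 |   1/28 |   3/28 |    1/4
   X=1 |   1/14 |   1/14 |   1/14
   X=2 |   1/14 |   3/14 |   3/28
0.0737 nats

Mutual information: I(X;Y) = H(X) + H(Y) - H(X,Y)

Marginals:
P(X) = (11/28, 3/14, 11/28), H(X) = 1.0642 nats
P(Y) = (5/28, 11/28, 3/7), H(Y) = 1.0378 nats

Joint entropy: H(X,Y) = 2.0283 nats

I(X;Y) = 1.0642 + 1.0378 - 2.0283 = 0.0737 nats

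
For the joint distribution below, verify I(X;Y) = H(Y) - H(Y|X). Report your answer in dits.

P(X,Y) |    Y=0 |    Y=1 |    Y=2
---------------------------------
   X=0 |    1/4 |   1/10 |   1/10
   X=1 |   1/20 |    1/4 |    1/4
I(X;Y) = 0.0583 dits

Mutual information has multiple equivalent forms:
- I(X;Y) = H(X) - H(X|Y)
- I(X;Y) = H(Y) - H(Y|X)
- I(X;Y) = H(X) + H(Y) - H(X,Y)

Computing all quantities:
H(X) = 0.2989, H(Y) = 0.4760, H(X,Y) = 0.7166
H(X|Y) = 0.2406, H(Y|X) = 0.4177

Verification:
H(X) - H(X|Y) = 0.2989 - 0.2406 = 0.0583
H(Y) - H(Y|X) = 0.4760 - 0.4177 = 0.0583
H(X) + H(Y) - H(X,Y) = 0.2989 + 0.4760 - 0.7166 = 0.0583

All forms give I(X;Y) = 0.0583 dits. ✓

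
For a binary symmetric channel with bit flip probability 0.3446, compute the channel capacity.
0.0708 bits

For a binary symmetric channel (BSC) with error probability p:
Capacity C = 1 - H(p) bits per symbol

where H(p) = -p log₂(p) - (1-p) log₂(1-p) is the binary entropy function.

H(0.3446) = 0.9292 bits
C = 1 - 0.9292 = 0.0708 bits per symbol

This means we can reliably transmit up to 0.0708 bits of information per channel use.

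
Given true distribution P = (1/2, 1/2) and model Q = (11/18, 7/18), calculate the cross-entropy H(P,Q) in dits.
0.3120 dits

Cross-entropy: H(P,Q) = -Σ p(x) log q(x)

Alternatively: H(P,Q) = H(P) + D_KL(P||Q)
H(P) = 0.3010 dits
D_KL(P||Q) = 0.0110 dits

H(P,Q) = 0.3010 + 0.0110 = 0.3120 dits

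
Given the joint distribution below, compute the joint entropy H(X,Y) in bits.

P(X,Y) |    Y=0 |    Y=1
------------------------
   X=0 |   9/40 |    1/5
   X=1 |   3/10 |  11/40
1.9819 bits

Joint entropy is H(X,Y) = -Σ_{x,y} p(x,y) log p(x,y).

Summing over all non-zero entries:
H(X,Y) = -[9/40·log_2(9/40) + 1/5·log_2(1/5) + 3/10·log_2(3/10) + 11/40·log_2(11/40)]
H(X,Y) = 1.9819 bits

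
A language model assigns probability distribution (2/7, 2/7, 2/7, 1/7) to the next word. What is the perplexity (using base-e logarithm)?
3.8643

Perplexity is e^H (or exp(H) for natural log).

First, H = -Σ p log p = 1.3518 nats
Perplexity = e^1.3518 = 3.8643

Interpretation: The model's uncertainty is equivalent to choosing uniformly among 3.9 options.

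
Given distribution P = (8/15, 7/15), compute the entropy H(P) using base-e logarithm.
0.6909 nats

Shannon entropy is H(X) = -Σ p(x) log p(x).

For P = (8/15, 7/15):
H = -8/15 × log_e(8/15) -7/15 × log_e(7/15)
H = 0.6909 nats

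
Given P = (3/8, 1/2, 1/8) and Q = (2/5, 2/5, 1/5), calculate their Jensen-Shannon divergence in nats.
0.0074 nats

Jensen-Shannon divergence is:
JSD(P||Q) = 0.5 × D_KL(P||M) + 0.5 × D_KL(Q||M)
where M = 0.5 × (P + Q) is the mixture distribution.

M = 0.5 × (3/8, 1/2, 1/8) + 0.5 × (2/5, 2/5, 1/5) = (0.3875, 9/20, 0.1625)

D_KL(P||M) = 0.0076 nats
D_KL(Q||M) = 0.0071 nats

JSD(P||Q) = 0.5 × 0.0076 + 0.5 × 0.0071 = 0.0074 nats

Unlike KL divergence, JSD is symmetric and bounded: 0 ≤ JSD ≤ log(2).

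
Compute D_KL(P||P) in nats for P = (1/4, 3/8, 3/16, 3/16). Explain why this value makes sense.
0.0000 nats

KL divergence satisfies the Gibbs inequality: D_KL(P||Q) ≥ 0 for all distributions P, Q.

D_KL(P||Q) = Σ p(x) log(p(x)/q(x))
Each term is p(x) × log_e(p(x)/p(x)) = p(x) × log_e(1) = 0, so the sum is 0.
D_KL(P||Q) = 0.0000 nats

When P = Q, the KL divergence is exactly 0, as there is no 'divergence' between identical distributions.

This non-negativity is a fundamental property: relative entropy cannot be negative because it measures how different Q is from P.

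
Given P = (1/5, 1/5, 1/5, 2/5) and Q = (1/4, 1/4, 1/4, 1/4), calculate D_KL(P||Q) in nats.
0.0541 nats

KL divergence: D_KL(P||Q) = Σ p(x) log(p(x)/q(x))

Computing term by term:
  x=0: 1/5 × log_e[(1/5)/(1/4)] = 1/5 × -0.2231 = -0.0446
  x=1: 1/5 × log_e[(1/5)/(1/4)] = 1/5 × -0.2231 = -0.0446
  x=2: 1/5 × log_e[(1/5)/(1/4)] = 1/5 × -0.2231 = -0.0446
  x=3: 2/5 × log_e[(2/5)/(1/4)] = 2/5 × 0.4700 = 0.1880

D_KL(P||Q) = 0.0541 nats

Note: KL divergence is always non-negative and equals 0 iff P = Q.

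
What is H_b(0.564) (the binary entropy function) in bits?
0.9881 bits

The binary entropy function is:
H(p) = -p log(p) - (1-p) log(1-p)

H(0.564) = -0.564 × log_2(0.564) - 0.436 × log_2(0.436)
H(0.564) = 0.9881 bits

Note: Binary entropy is maximized at p=0.5 (H=1 bit) and minimized at p=0 or p=1 (H=0).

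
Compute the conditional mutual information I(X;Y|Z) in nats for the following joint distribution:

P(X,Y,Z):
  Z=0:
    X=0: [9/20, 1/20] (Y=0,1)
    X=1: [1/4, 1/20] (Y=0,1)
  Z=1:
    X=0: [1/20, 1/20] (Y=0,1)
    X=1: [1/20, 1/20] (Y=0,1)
0.0037 nats

Conditional mutual information: I(X;Y|Z) = H(X|Z) + H(Y|Z) - H(X,Y|Z)

H(Z) = 0.5004
H(X,Z) = 1.1683 → H(X|Z) = 0.6679
H(Y,Z) = 0.9404 → H(Y|Z) = 0.4400
H(X,Y,Z) = 1.6046 → H(X,Y|Z) = 1.1042

I(X;Y|Z) = 0.6679 + 0.4400 - 1.1042 = 0.0037 nats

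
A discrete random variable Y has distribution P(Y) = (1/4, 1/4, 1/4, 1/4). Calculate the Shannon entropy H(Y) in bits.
2.0000 bits

Shannon entropy is H(X) = -Σ p(x) log p(x).

For P = (1/4, 1/4, 1/4, 1/4):
H = -1/4 × log_2(1/4) -1/4 × log_2(1/4) -1/4 × log_2(1/4) -1/4 × log_2(1/4)
H = 2.0000 bits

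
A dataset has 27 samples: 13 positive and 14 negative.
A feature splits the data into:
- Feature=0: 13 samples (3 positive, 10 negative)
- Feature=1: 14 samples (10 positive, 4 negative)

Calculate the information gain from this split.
0.1762 bits

Information Gain = H(Y) - H(Y|Feature)

Before split:
P(positive) = 13/27 = 0.4815
H(Y) = 0.9990 bits

After split:
Feature=0: H = 0.7793 bits (weight = 13/27)
Feature=1: H = 0.8631 bits (weight = 14/27)
H(Y|Feature) = (13/27)×0.7793 + (14/27)×0.8631 = 0.8228 bits

Information Gain = 0.9990 - 0.8228 = 0.1762 bits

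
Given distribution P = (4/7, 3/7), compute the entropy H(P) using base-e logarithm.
0.6829 nats

Shannon entropy is H(X) = -Σ p(x) log p(x).

For P = (4/7, 3/7):
H = -4/7 × log_e(4/7) -3/7 × log_e(3/7)
H = 0.6829 nats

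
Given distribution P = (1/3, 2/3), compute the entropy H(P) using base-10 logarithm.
0.2764 dits

Shannon entropy is H(X) = -Σ p(x) log p(x).

For P = (1/3, 2/3):
H = -1/3 × log_10(1/3) -2/3 × log_10(2/3)
H = 0.2764 dits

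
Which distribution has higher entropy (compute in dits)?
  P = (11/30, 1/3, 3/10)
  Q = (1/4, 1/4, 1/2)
P

Computing entropies in dits:
H(P) = 0.4757
H(Q) = 0.4515

Distribution P has higher entropy.

Intuition: The distribution closer to uniform (more spread out) has higher entropy.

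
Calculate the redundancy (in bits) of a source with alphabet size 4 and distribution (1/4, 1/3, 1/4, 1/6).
0.0409 bits

Redundancy measures how far a source is from maximum entropy:
R = H_max - H(X)

Maximum entropy for 4 symbols: H_max = log_2(4) = 2.0000 bits
Actual entropy: H(X) = 1.9591 bits
Redundancy: R = 2.0000 - 1.9591 = 0.0409 bits

This redundancy represents potential for compression: the source could be compressed by 0.0409 bits per symbol.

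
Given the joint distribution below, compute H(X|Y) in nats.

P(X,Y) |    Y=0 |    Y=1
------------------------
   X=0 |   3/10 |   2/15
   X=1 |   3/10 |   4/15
0.6705 nats

Using the chain rule: H(X|Y) = H(X,Y) - H(Y)

First, compute H(X,Y) = 1.3435 nats

Marginal P(Y) = (3/5, 2/5)
H(Y) = 0.6730 nats

H(X|Y) = H(X,Y) - H(Y) = 1.3435 - 0.6730 = 0.6705 nats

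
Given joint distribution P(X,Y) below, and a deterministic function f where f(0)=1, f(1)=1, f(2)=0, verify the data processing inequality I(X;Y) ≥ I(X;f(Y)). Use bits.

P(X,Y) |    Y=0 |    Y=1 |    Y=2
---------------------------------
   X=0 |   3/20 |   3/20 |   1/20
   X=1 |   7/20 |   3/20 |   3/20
I(X;Y) = 0.0312, I(X;f(Y)) = 0.0083, inequality holds: 0.0312 ≥ 0.0083

Data Processing Inequality: For any Markov chain X → Y → Z, we have I(X;Y) ≥ I(X;Z).

Here Z = f(Y) is a deterministic function of Y, forming X → Y → Z.

Original I(X;Y) = 0.0312 bits

After applying f:
P(X,Z) where Z=f(Y):
- P(X,Z=0) = P(X,Y=2)
- P(X,Z=1) = P(X,Y=0) + P(X,Y=1)

I(X;Z) = I(X;f(Y)) = 0.0083 bits

Verification: 0.0312 ≥ 0.0083 ✓

Information cannot be created by processing; the function f can only lose information about X.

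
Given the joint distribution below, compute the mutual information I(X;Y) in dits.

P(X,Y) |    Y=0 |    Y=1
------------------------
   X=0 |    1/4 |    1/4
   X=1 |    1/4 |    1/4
0.0000 dits

Mutual information: I(X;Y) = H(X) + H(Y) - H(X,Y)

Marginals:
P(X) = (1/2, 1/2), H(X) = 0.3010 dits
P(Y) = (1/2, 1/2), H(Y) = 0.3010 dits

Joint entropy: H(X,Y) = 0.6021 dits

I(X;Y) = 0.3010 + 0.3010 - 0.6021 = 0.0000 dits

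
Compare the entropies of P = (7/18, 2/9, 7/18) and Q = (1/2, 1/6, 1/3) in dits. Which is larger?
P

Computing entropies in dits:
H(P) = 0.4642
H(Q) = 0.4392

Distribution P has higher entropy.

Intuition: The distribution closer to uniform (more spread out) has higher entropy.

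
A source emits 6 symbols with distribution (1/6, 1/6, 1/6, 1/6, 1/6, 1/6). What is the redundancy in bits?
0.0000 bits

Redundancy measures how far a source is from maximum entropy:
R = H_max - H(X)

Maximum entropy for 6 symbols: H_max = log_2(6) = 2.5850 bits
Actual entropy: H(X) = 2.5850 bits
Redundancy: R = 2.5850 - 2.5850 = 0.0000 bits

This redundancy represents potential for compression: the source could be compressed by 0.0000 bits per symbol.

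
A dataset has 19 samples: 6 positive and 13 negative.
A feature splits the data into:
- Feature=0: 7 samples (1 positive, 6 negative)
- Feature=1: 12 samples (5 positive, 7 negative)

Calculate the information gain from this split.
0.0629 bits

Information Gain = H(Y) - H(Y|Feature)

Before split:
P(positive) = 6/19 = 0.3158
H(Y) = 0.8997 bits

After split:
Feature=0: H = 0.5917 bits (weight = 7/19)
Feature=1: H = 0.9799 bits (weight = 12/19)
H(Y|Feature) = (7/19)×0.5917 + (12/19)×0.9799 = 0.8368 bits

Information Gain = 0.8997 - 0.8368 = 0.0629 bits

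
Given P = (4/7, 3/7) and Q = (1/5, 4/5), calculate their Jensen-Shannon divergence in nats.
0.0751 nats

Jensen-Shannon divergence is:
JSD(P||Q) = 0.5 × D_KL(P||M) + 0.5 × D_KL(Q||M)
where M = 0.5 × (P + Q) is the mixture distribution.

M = 0.5 × (4/7, 3/7) + 0.5 × (1/5, 4/5) = (0.385714, 0.614286)

D_KL(P||M) = 0.0703 nats
D_KL(Q||M) = 0.0800 nats

JSD(P||Q) = 0.5 × 0.0703 + 0.5 × 0.0800 = 0.0751 nats

Unlike KL divergence, JSD is symmetric and bounded: 0 ≤ JSD ≤ log(2).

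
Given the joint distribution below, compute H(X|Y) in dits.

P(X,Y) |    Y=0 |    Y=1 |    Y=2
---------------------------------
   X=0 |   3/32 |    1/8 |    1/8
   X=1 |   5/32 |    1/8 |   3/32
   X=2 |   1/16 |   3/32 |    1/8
0.4652 dits

Using the chain rule: H(X|Y) = H(X,Y) - H(Y)

First, compute H(X,Y) = 0.9419 dits

Marginal P(Y) = (5/16, 11/32, 11/32)
H(Y) = 0.4767 dits

H(X|Y) = H(X,Y) - H(Y) = 0.9419 - 0.4767 = 0.4652 dits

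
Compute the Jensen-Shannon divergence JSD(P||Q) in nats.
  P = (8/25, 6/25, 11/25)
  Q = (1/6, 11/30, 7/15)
0.0191 nats

Jensen-Shannon divergence is:
JSD(P||Q) = 0.5 × D_KL(P||M) + 0.5 × D_KL(Q||M)
where M = 0.5 × (P + Q) is the mixture distribution.

M = 0.5 × (8/25, 6/25, 11/25) + 0.5 × (1/6, 11/30, 7/15) = (0.243333, 0.303333, 0.453333)

D_KL(P||M) = 0.0183 nats
D_KL(Q||M) = 0.0200 nats

JSD(P||Q) = 0.5 × 0.0183 + 0.5 × 0.0200 = 0.0191 nats

Unlike KL divergence, JSD is symmetric and bounded: 0 ≤ JSD ≤ log(2).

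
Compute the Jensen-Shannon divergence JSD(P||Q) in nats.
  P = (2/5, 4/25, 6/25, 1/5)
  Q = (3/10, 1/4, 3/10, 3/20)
0.0120 nats

Jensen-Shannon divergence is:
JSD(P||Q) = 0.5 × D_KL(P||M) + 0.5 × D_KL(Q||M)
where M = 0.5 × (P + Q) is the mixture distribution.

M = 0.5 × (2/5, 4/25, 6/25, 1/5) + 0.5 × (3/10, 1/4, 3/10, 3/20) = (7/20, 0.205, 0.27, 7/40)

D_KL(P||M) = 0.0122 nats
D_KL(Q||M) = 0.0119 nats

JSD(P||Q) = 0.5 × 0.0122 + 0.5 × 0.0119 = 0.0120 nats

Unlike KL divergence, JSD is symmetric and bounded: 0 ≤ JSD ≤ log(2).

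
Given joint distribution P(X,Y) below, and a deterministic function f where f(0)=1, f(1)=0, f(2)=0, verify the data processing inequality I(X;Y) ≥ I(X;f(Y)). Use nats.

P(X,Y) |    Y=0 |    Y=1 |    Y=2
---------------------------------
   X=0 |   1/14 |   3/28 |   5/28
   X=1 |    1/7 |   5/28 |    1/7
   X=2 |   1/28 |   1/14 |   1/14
I(X;Y) = 0.0178, I(X;f(Y)) = 0.0077, inequality holds: 0.0178 ≥ 0.0077

Data Processing Inequality: For any Markov chain X → Y → Z, we have I(X;Y) ≥ I(X;Z).

Here Z = f(Y) is a deterministic function of Y, forming X → Y → Z.

Original I(X;Y) = 0.0178 nats

After applying f:
P(X,Z) where Z=f(Y):
- P(X,Z=0) = P(X,Y=1) + P(X,Y=2)
- P(X,Z=1) = P(X,Y=0)

I(X;Z) = I(X;f(Y)) = 0.0077 nats

Verification: 0.0178 ≥ 0.0077 ✓

Information cannot be created by processing; the function f can only lose information about X.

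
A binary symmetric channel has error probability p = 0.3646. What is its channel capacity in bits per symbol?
0.0536 bits

For a binary symmetric channel (BSC) with error probability p:
Capacity C = 1 - H(p) bits per symbol

where H(p) = -p log₂(p) - (1-p) log₂(1-p) is the binary entropy function.

H(0.3646) = 0.9464 bits
C = 1 - 0.9464 = 0.0536 bits per symbol

This means we can reliably transmit up to 0.0536 bits of information per channel use.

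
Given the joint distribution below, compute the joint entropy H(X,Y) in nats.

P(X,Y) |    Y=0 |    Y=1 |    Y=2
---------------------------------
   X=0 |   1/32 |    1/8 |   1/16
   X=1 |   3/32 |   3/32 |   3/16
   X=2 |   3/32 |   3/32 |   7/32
2.0755 nats

Joint entropy is H(X,Y) = -Σ_{x,y} p(x,y) log p(x,y).

Summing over all non-zero entries:
H(X,Y) = -[1/32·log_e(1/32) + 1/8·log_e(1/8) + 1/16·log_e(1/16) + 3/32·log_e(3/32) + 3/32·log_e(3/32) + 3/16·log_e(3/16) + 3/32·log_e(3/32) + 3/32·log_e(3/32) + 7/32·log_e(7/32)]
H(X,Y) = 2.0755 nats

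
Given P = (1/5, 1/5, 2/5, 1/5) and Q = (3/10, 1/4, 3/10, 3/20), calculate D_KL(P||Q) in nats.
0.0469 nats

KL divergence: D_KL(P||Q) = Σ p(x) log(p(x)/q(x))

Computing term by term:
  x=0: 1/5 × log_e[(1/5)/(3/10)] = 1/5 × -0.4055 = -0.0811
  x=1: 1/5 × log_e[(1/5)/(1/4)] = 1/5 × -0.2231 = -0.0446
  x=2: 2/5 × log_e[(2/5)/(3/10)] = 2/5 × 0.2877 = 0.1151
  x=3: 1/5 × log_e[(1/5)/(3/20)] = 1/5 × 0.2877 = 0.0575

D_KL(P||Q) = 0.0469 nats

Note: KL divergence is always non-negative and equals 0 iff P = Q.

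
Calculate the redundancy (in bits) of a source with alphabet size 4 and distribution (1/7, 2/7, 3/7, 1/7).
0.1576 bits

Redundancy measures how far a source is from maximum entropy:
R = H_max - H(X)

Maximum entropy for 4 symbols: H_max = log_2(4) = 2.0000 bits
Actual entropy: H(X) = 1.8424 bits
Redundancy: R = 2.0000 - 1.8424 = 0.1576 bits

This redundancy represents potential for compression: the source could be compressed by 0.1576 bits per symbol.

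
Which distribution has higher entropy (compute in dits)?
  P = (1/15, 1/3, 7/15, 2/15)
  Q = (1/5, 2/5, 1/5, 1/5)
Q

Computing entropies in dits:
H(P) = 0.5086
H(Q) = 0.5786

Distribution Q has higher entropy.

Intuition: The distribution closer to uniform (more spread out) has higher entropy.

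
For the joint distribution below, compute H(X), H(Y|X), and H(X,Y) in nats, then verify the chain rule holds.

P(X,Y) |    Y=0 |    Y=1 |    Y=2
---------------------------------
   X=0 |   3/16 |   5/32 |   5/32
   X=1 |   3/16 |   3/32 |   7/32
H(X,Y) = 1.7622, H(X) = 0.6931, H(Y|X) = 1.0691 (all in nats)

Chain rule: H(X,Y) = H(X) + H(Y|X)

Left side — joint entropy directly:
H(X,Y) = -Σ p(x,y) log p(x,y) = 1.7622 nats

Right side — compute H(Y|X) from the conditional distributions:
P(X) = (1/2, 1/2), so H(X) = 0.6931 nats
H(Y|X) = Σ_x P(X=x) · H(Y|X=x):
  P(Y|X=0) = (3/8, 5/16, 5/16), H(Y|X=0) = 1.0948, weight P(X=0) = 1/2
  P(Y|X=1) = (3/8, 3/16, 7/16), H(Y|X=1) = 1.0434, weight P(X=1) = 1/2
H(Y|X) = 1.0691 nats

H(X) + H(Y|X) = 0.6931 + 1.0691 = 1.7622 nats

Both sides equal 1.7622 nats. ✓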